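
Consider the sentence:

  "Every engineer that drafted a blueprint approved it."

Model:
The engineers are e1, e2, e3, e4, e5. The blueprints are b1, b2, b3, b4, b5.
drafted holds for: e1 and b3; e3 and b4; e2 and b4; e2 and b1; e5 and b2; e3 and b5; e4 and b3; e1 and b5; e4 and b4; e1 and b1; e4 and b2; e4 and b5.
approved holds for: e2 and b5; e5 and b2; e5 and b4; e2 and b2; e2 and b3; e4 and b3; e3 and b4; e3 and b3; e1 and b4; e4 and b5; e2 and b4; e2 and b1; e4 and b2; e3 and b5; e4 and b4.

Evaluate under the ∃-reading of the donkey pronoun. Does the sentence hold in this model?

"it" takes "a blueprint" as antecedent — a donkey pronoun bound across the clause boundary.
Weak reading: every engineer e with some drafted-blueprint has at least one drafted-blueprint b such that approved(e,b).
Per engineer: e1:✗  e2:✓  e3:✓  e4:✓  e5:✓
e1 has no witness among its drafted-blueprints.

False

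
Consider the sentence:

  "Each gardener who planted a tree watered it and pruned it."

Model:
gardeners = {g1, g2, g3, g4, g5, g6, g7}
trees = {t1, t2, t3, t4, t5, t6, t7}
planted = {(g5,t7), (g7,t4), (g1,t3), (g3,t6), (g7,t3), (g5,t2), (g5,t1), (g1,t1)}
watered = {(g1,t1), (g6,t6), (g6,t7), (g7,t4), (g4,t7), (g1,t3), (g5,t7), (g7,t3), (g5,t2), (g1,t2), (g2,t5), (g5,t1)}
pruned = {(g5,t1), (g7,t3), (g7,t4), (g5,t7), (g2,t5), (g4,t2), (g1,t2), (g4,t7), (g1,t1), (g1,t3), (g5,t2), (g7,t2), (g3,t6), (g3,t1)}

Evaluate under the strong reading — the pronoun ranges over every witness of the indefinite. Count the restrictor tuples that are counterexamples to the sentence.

"it" takes "a tree" as antecedent — a donkey pronoun bound across the clause boundary.
Strong reading: for every (g,t) with planted(g,t), watered(g,t) ∧ pruned(g,t).
Restrictor pairs: (g1,t1) ✓  (g1,t3) ✓  (g3,t6) ✗  (g5,t1) ✓  (g5,t2) ✓  (g5,t7) ✓  (g7,t3) ✓  (g7,t4) ✓
Counterexamples (restrictor pairs failing the scope): 1.

1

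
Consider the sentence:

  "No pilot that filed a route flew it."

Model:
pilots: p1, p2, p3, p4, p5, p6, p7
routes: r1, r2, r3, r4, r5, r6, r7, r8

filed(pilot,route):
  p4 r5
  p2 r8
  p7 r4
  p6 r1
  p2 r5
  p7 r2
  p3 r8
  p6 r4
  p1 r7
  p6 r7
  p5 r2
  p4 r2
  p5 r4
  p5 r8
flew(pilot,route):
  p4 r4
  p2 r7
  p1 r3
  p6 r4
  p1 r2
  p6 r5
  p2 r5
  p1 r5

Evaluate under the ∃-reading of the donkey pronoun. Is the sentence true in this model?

"it" takes "a route" as antecedent — a donkey pronoun bound across the clause boundary.
Truth condition: for no (p,r) with filed(p,r) does flew(p,r) hold.
Restrictor pairs — does the scope hold? (p1,r7):fails  (p2,r5):holds  (p2,r8):fails  (p3,r8):fails  (p4,r2):fails  (p4,r5):fails  (p5,r2):fails  (p5,r4):fails  (p5,r8):fails  (p6,r1):fails  (p6,r4):holds  (p6,r7):fails  (p7,r2):fails  (p7,r4):fails
Scope holds for 2 pair(s), so the sentence is false.

False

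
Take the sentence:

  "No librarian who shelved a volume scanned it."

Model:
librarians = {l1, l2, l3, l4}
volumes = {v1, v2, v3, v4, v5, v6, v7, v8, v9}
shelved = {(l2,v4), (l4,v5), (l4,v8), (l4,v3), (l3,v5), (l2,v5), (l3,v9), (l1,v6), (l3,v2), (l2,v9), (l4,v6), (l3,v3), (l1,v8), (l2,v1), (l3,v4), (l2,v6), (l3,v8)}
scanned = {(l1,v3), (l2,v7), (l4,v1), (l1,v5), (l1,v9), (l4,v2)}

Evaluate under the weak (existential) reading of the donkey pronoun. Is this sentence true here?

True

"it" takes "a volume" as antecedent — a donkey pronoun bound across the clause boundary.
Truth condition: for no (l,v) with shelved(l,v) does scanned(l,v) hold.
Restrictor pairs — does the scope hold? (l1,v6):fails  (l1,v8):fails  (l2,v1):fails  (l2,v4):fails  (l2,v5):fails  (l2,v6):fails  (l2,v9):fails  (l3,v2):fails  (l3,v3):fails  (l3,v4):fails  (l3,v5):fails  (l3,v8):fails  (l3,v9):fails  (l4,v3):fails  (l4,v5):fails  (l4,v6):fails  (l4,v8):fails
Scope holds for no restrictor pair, so the sentence is true.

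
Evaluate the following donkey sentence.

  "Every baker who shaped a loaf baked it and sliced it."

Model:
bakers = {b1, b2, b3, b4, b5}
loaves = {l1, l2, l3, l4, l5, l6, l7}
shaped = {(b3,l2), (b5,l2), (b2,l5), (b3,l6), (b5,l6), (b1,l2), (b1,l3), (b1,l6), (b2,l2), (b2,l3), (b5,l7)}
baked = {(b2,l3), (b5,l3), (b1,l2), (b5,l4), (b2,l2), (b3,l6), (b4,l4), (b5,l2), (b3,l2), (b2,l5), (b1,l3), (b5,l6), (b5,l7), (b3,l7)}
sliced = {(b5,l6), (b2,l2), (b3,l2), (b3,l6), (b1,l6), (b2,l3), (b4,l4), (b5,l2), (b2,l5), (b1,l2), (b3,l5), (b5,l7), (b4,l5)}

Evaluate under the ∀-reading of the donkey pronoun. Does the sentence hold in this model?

"it" takes "a loaf" as antecedent — a donkey pronoun bound across the clause boundary.
Strong reading: for every (b,l) with shaped(b,l), baked(b,l) ∧ sliced(b,l).
Restrictor pairs: (b1,l2) ✓  (b1,l3) ✗  (b1,l6) ✗  (b2,l2) ✓  (b2,l3) ✓  (b2,l5) ✓  (b3,l2) ✓  (b3,l6) ✓  (b5,l2) ✓  (b5,l6) ✓  (b5,l7) ✓
Counterexample: (b1,l3) is in shaped but fails the scope.

False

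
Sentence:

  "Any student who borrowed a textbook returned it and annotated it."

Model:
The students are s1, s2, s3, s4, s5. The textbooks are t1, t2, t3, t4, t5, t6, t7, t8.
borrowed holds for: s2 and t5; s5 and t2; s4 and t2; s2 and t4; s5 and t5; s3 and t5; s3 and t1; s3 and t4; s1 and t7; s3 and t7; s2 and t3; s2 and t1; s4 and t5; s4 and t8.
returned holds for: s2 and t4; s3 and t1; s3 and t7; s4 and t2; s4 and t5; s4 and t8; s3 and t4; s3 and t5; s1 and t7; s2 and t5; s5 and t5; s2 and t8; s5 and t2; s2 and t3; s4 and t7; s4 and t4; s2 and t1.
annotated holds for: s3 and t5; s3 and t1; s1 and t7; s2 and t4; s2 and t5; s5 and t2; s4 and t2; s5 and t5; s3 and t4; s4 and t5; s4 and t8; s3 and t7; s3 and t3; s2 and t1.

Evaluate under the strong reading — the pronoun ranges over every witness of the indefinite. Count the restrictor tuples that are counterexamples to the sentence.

1

"it" takes "a textbook" as antecedent — a donkey pronoun bound across the clause boundary.
Strong reading: for every (s,t) with borrowed(s,t), returned(s,t) ∧ annotated(s,t).
Restrictor pairs: (s1,t7) ✓  (s2,t1) ✓  (s2,t3) ✗  (s2,t4) ✓  (s2,t5) ✓  (s3,t1) ✓  (s3,t4) ✓  (s3,t5) ✓  (s3,t7) ✓  (s4,t2) ✓  (s4,t5) ✓  (s4,t8) ✓  (s5,t2) ✓  (s5,t5) ✓
Counterexamples (restrictor pairs failing the scope): 1.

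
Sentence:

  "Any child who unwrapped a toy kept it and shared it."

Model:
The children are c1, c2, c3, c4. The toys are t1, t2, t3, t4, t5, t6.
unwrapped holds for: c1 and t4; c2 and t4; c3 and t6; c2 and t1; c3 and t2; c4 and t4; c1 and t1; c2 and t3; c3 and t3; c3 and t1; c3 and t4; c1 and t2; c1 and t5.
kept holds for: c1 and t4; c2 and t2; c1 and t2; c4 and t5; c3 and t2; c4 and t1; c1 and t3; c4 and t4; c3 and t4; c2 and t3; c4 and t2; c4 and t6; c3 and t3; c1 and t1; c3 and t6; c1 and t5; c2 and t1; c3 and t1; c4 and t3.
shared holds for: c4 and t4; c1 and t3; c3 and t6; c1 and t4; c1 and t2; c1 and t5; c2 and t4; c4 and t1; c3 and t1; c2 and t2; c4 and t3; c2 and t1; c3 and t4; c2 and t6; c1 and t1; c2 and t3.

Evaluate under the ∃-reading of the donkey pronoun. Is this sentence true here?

"it" takes "a toy" as antecedent — a donkey pronoun bound across the clause boundary.
Weak reading: every child c with some unwrapped-toy has at least one unwrapped-toy t such that kept(c,t) ∧ shared(c,t).
Per child: c1:✓  c2:✓  c3:✓  c4:✓
Every child in the restrictor has a witness.

True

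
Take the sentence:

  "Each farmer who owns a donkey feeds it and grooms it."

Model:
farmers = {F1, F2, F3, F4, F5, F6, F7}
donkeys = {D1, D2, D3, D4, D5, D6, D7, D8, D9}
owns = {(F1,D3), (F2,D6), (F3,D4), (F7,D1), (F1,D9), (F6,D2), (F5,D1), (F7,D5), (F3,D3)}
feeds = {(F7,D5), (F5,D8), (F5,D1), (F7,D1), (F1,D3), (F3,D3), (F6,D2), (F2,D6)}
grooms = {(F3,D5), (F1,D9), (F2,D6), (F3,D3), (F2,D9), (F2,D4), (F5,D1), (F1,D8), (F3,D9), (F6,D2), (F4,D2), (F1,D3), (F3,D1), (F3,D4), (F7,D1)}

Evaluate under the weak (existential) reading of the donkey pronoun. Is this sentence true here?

"it" takes "a donkey" as antecedent — a donkey pronoun bound across the clause boundary.
Weak reading: every farmer f with some owns-donkey has at least one owns-donkey d such that feeds(f,d) ∧ grooms(f,d).
Per farmer: F1:✓  F2:✓  F3:✓  F5:✓  F6:✓  F7:✓
Every farmer in the restrictor has a witness.

True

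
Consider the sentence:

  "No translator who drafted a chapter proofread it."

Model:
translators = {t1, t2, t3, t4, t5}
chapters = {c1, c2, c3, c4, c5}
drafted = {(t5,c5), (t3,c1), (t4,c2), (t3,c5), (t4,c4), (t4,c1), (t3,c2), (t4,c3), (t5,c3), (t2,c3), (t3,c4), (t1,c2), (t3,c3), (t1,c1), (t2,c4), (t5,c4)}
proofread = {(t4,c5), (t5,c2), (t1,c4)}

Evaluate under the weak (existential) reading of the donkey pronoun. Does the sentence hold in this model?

"it" takes "a chapter" as antecedent — a donkey pronoun bound across the clause boundary.
Truth condition: for no (t,c) with drafted(t,c) does proofread(t,c) hold.
Restrictor pairs — does the scope hold? (t1,c1):fails  (t1,c2):fails  (t2,c3):fails  (t2,c4):fails  (t3,c1):fails  (t3,c2):fails  (t3,c3):fails  (t3,c4):fails  (t3,c5):fails  (t4,c1):fails  (t4,c2):fails  (t4,c3):fails  (t4,c4):fails  (t5,c3):fails  (t5,c4):fails  (t5,c5):fails
Scope holds for no restrictor pair, so the sentence is true.

True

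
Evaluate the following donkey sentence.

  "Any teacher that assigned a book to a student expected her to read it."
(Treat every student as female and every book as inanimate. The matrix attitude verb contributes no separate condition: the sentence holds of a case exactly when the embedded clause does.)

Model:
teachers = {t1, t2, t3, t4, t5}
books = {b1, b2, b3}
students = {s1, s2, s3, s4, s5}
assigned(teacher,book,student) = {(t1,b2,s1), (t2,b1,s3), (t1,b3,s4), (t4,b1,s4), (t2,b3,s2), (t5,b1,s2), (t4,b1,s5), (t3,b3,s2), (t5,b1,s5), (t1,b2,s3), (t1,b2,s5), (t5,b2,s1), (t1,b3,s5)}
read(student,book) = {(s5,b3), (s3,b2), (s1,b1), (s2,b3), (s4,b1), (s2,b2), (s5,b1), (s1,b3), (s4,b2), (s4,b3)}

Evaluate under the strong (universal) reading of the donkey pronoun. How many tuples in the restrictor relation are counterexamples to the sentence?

5

"her" takes "a student" as antecedent and "it" takes "a book"; both are donkey pronouns co-varying with the restrictor.
Strong reading: for every (t,b,s) with assigned(t,b,s), read(s,b).
Restrictor triples: (t1,b2,s1)→read(s1,b2) ✗  (t1,b2,s3)→read(s3,b2) ✓  (t1,b2,s5)→read(s5,b2) ✗  (t1,b3,s4)→read(s4,b3) ✓  (t1,b3,s5)→read(s5,b3) ✓  (t2,b1,s3)→read(s3,b1) ✗  (t2,b3,s2)→read(s2,b3) ✓  (t3,b3,s2)→read(s2,b3) ✓  (t4,b1,s4)→read(s4,b1) ✓  (t4,b1,s5)→read(s5,b1) ✓  (t5,b1,s2)→read(s2,b1) ✗  (t5,b1,s5)→read(s5,b1) ✓  (t5,b2,s1)→read(s1,b2) ✗
Counterexamples (restrictor triples failing the scope): 5.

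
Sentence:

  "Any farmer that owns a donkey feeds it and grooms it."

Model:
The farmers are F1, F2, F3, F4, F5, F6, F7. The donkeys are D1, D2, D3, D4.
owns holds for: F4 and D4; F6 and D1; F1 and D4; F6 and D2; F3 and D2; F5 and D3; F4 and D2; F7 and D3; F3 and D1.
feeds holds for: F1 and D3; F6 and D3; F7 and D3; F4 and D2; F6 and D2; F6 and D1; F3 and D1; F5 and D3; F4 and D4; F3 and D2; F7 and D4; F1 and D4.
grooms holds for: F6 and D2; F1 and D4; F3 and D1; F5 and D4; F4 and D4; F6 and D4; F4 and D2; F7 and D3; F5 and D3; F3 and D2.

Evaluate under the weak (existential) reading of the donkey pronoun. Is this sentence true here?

"it" takes "a donkey" as antecedent — a donkey pronoun bound across the clause boundary.
Weak reading: every farmer f with some owns-donkey has at least one owns-donkey d such that feeds(f,d) ∧ grooms(f,d).
Per farmer: F1:✓  F3:✓  F4:✓  F5:✓  F6:✓  F7:✓
Every farmer in the restrictor has a witness.

True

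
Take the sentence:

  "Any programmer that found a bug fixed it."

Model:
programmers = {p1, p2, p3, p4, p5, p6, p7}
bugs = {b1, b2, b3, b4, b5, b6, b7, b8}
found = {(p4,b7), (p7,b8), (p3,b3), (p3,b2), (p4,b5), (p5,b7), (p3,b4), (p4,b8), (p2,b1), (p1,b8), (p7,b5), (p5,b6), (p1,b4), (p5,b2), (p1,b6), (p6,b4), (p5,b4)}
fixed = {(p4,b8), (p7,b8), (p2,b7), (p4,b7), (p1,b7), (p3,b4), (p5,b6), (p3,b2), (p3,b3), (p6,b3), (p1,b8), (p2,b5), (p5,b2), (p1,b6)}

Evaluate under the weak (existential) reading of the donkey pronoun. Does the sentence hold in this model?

False

"it" takes "a bug" as antecedent — a donkey pronoun bound across the clause boundary.
Weak reading: every programmer p with some found-bug has at least one found-bug b such that fixed(p,b).
Per programmer: p1:✓  p2:✗  p3:✓  p4:✓  p5:✓  p6:✗  p7:✓
p2 has no witness among its found-bugs.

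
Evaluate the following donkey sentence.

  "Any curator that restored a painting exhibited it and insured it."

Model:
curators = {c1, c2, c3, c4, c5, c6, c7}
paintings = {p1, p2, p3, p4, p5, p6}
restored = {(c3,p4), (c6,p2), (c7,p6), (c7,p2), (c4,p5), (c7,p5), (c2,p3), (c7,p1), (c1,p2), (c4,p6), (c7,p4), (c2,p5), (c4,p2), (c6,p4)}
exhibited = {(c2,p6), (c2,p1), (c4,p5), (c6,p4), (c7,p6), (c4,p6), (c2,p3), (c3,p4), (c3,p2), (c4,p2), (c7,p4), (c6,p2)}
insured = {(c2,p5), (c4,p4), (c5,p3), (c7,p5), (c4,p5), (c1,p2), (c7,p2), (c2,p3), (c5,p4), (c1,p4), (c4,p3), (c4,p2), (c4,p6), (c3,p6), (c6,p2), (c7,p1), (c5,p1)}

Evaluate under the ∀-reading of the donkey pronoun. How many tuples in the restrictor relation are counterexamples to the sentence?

9

"it" takes "a painting" as antecedent — a donkey pronoun bound across the clause boundary.
Strong reading: for every (c,p) with restored(c,p), exhibited(c,p) ∧ insured(c,p).
Restrictor pairs: (c1,p2) ✗  (c2,p3) ✓  (c2,p5) ✗  (c3,p4) ✗  (c4,p2) ✓  (c4,p5) ✓  (c4,p6) ✓  (c6,p2) ✓  (c6,p4) ✗  (c7,p1) ✗  (c7,p2) ✗  (c7,p4) ✗  (c7,p5) ✗  (c7,p6) ✗
Counterexamples (restrictor pairs failing the scope): 9.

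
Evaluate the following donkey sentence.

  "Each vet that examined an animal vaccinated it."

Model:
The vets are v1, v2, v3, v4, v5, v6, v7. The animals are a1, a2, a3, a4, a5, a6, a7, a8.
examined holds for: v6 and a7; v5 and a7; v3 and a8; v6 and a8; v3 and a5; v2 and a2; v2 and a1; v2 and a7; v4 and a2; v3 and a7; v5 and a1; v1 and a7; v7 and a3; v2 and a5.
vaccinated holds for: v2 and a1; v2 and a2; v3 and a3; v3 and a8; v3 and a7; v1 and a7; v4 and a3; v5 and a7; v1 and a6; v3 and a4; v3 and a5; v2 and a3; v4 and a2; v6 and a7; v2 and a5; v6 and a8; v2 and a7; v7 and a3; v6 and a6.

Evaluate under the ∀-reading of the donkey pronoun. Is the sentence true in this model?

"it" takes "an animal" as antecedent — a donkey pronoun bound across the clause boundary.
Strong reading: for every (v,a) with examined(v,a), vaccinated(v,a).
Restrictor pairs: (v1,a7) ✓  (v2,a1) ✓  (v2,a2) ✓  (v2,a5) ✓  (v2,a7) ✓  (v3,a5) ✓  (v3,a7) ✓  (v3,a8) ✓  (v4,a2) ✓  (v5,a1) ✗  (v5,a7) ✓  (v6,a7) ✓  (v6,a8) ✓  (v7,a3) ✓
Counterexample: (v5,a1) is in examined but fails the scope.

False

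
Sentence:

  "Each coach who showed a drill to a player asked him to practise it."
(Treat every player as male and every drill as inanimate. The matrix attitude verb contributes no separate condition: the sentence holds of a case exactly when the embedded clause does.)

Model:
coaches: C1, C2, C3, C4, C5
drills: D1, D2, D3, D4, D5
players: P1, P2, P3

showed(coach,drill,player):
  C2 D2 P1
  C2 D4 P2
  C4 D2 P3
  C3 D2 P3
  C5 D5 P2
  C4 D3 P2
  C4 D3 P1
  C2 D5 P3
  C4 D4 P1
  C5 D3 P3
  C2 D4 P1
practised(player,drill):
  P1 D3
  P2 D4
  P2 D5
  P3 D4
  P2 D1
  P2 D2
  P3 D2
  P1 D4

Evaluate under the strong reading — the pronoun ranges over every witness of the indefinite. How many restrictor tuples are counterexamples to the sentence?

4

"him" takes "a player" as antecedent and "it" takes "a drill"; both are donkey pronouns co-varying with the restrictor.
Strong reading: for every (c,d,p) with showed(c,d,p), practised(p,d).
Restrictor triples: (C2,D2,P1)→practised(P1,D2) ✗  (C2,D4,P1)→practised(P1,D4) ✓  (C2,D4,P2)→practised(P2,D4) ✓  (C2,D5,P3)→practised(P3,D5) ✗  (C3,D2,P3)→practised(P3,D2) ✓  (C4,D2,P3)→practised(P3,D2) ✓  (C4,D3,P1)→practised(P1,D3) ✓  (C4,D3,P2)→practised(P2,D3) ✗  (C4,D4,P1)→practised(P1,D4) ✓  (C5,D3,P3)→practised(P3,D3) ✗  (C5,D5,P2)→practised(P2,D5) ✓
Counterexamples (restrictor triples failing the scope): 4.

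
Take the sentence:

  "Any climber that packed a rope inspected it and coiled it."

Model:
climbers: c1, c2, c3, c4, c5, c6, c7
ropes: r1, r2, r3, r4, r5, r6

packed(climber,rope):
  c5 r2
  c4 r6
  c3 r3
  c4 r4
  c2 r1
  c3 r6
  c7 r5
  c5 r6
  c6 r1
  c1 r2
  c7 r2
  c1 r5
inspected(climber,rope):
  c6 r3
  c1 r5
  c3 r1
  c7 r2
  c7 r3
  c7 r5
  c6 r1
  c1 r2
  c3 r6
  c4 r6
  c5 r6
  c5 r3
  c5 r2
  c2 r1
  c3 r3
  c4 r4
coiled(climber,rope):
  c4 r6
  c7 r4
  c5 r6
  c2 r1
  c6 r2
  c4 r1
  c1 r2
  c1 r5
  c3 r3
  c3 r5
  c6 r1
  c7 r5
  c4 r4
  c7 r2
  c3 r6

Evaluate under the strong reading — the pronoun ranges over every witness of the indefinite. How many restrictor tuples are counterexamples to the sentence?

"it" takes "a rope" as antecedent — a donkey pronoun bound across the clause boundary.
Strong reading: for every (c,r) with packed(c,r), inspected(c,r) ∧ coiled(c,r).
Restrictor pairs: (c1,r2) ✓  (c1,r5) ✓  (c2,r1) ✓  (c3,r3) ✓  (c3,r6) ✓  (c4,r4) ✓  (c4,r6) ✓  (c5,r2) ✗  (c5,r6) ✓  (c6,r1) ✓  (c7,r2) ✓  (c7,r5) ✓
Counterexamples (restrictor pairs failing the scope): 1.

1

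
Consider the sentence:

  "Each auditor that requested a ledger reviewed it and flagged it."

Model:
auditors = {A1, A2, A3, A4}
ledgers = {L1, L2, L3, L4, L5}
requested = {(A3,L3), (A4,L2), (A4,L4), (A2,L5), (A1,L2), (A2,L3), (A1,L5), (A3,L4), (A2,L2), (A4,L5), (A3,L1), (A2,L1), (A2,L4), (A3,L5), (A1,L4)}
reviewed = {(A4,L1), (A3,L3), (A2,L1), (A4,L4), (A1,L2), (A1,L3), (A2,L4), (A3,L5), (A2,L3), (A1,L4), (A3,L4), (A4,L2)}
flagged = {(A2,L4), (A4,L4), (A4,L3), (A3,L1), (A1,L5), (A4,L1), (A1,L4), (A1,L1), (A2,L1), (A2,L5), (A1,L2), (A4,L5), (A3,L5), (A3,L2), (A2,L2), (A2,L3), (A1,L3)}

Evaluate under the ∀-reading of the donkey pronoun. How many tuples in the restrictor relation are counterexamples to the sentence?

"it" takes "a ledger" as antecedent — a donkey pronoun bound across the clause boundary.
Strong reading: for every (a,l) with requested(a,l), reviewed(a,l) ∧ flagged(a,l).
Restrictor pairs: (A1,L2) ✓  (A1,L4) ✓  (A1,L5) ✗  (A2,L1) ✓  (A2,L2) ✗  (A2,L3) ✓  (A2,L4) ✓  (A2,L5) ✗  (A3,L1) ✗  (A3,L3) ✗  (A3,L4) ✗  (A3,L5) ✓  (A4,L2) ✗  (A4,L4) ✓  (A4,L5) ✗
Counterexamples (restrictor pairs failing the scope): 8.

8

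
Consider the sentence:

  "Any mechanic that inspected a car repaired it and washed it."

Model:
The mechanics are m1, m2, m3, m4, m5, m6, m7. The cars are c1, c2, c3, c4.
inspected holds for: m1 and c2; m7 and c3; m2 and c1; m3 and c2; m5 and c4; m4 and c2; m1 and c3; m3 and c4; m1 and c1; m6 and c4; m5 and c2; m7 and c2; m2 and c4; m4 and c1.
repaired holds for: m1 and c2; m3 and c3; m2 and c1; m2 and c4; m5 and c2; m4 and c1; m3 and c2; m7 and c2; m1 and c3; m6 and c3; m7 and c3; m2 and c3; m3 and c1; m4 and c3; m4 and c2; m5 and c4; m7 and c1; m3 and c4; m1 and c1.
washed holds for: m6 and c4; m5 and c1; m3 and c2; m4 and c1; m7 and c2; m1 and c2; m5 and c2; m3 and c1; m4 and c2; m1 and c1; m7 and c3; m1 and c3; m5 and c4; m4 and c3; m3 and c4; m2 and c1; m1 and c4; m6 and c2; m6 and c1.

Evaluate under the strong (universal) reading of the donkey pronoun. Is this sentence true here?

False

"it" takes "a car" as antecedent — a donkey pronoun bound across the clause boundary.
Strong reading: for every (m,c) with inspected(m,c), repaired(m,c) ∧ washed(m,c).
Restrictor pairs: (m1,c1) ✓  (m1,c2) ✓  (m1,c3) ✓  (m2,c1) ✓  (m2,c4) ✗  (m3,c2) ✓  (m3,c4) ✓  (m4,c1) ✓  (m4,c2) ✓  (m5,c2) ✓  (m5,c4) ✓  (m6,c4) ✗  (m7,c2) ✓  (m7,c3) ✓
Counterexample: (m2,c4) is in inspected but fails the scope.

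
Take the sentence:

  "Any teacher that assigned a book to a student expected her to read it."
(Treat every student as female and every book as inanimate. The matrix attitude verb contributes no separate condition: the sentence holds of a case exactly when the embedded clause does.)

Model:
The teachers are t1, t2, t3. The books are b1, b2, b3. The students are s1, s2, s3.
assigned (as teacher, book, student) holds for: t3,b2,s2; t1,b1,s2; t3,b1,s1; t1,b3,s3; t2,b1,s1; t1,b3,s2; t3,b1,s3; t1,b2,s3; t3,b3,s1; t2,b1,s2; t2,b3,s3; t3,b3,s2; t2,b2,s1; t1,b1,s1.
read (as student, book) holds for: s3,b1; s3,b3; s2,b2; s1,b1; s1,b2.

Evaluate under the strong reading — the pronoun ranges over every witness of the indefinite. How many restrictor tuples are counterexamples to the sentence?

"her" takes "a student" as antecedent and "it" takes "a book"; both are donkey pronouns co-varying with the restrictor.
Strong reading: for every (t,b,s) with assigned(t,b,s), read(s,b).
Restrictor triples: (t1,b1,s1)→read(s1,b1) ✓  (t1,b1,s2)→read(s2,b1) ✗  (t1,b2,s3)→read(s3,b2) ✗  (t1,b3,s2)→read(s2,b3) ✗  (t1,b3,s3)→read(s3,b3) ✓  (t2,b1,s1)→read(s1,b1) ✓  (t2,b1,s2)→read(s2,b1) ✗  (t2,b2,s1)→read(s1,b2) ✓  (t2,b3,s3)→read(s3,b3) ✓  (t3,b1,s1)→read(s1,b1) ✓  (t3,b1,s3)→read(s3,b1) ✓  (t3,b2,s2)→read(s2,b2) ✓  (t3,b3,s1)→read(s1,b3) ✗  (t3,b3,s2)→read(s2,b3) ✗
Counterexamples (restrictor triples failing the scope): 6.

6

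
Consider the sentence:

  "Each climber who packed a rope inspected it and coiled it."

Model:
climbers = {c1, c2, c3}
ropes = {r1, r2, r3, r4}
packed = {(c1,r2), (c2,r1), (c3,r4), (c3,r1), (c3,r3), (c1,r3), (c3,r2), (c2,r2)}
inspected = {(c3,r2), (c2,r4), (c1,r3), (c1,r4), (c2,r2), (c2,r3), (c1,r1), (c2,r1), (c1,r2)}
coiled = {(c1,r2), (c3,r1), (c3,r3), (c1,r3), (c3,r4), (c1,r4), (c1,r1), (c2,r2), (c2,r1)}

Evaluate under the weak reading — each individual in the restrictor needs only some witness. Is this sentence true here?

"it" takes "a rope" as antecedent — a donkey pronoun bound across the clause boundary.
Weak reading: every climber c with some packed-rope has at least one packed-rope r such that inspected(c,r) ∧ coiled(c,r).
Per climber: c1:✓  c2:✓  c3:✗
c3 has no witness among its packed-ropes.

False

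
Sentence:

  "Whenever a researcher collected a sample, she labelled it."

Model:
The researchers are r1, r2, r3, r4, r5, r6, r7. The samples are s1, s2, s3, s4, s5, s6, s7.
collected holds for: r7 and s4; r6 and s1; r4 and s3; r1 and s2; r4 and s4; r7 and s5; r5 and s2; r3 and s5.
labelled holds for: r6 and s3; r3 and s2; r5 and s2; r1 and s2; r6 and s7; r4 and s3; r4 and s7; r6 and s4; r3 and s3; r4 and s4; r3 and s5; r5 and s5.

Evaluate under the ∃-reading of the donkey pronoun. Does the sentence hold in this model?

False

"it" takes "a sample" as antecedent — a donkey pronoun bound across the clause boundary.
Weak reading: every researcher r with some collected-sample has at least one collected-sample s such that labelled(r,s).
Per researcher: r1:✓  r3:✓  r4:✓  r5:✓  r6:✗  r7:✗
r6 has no witness among its collected-samples.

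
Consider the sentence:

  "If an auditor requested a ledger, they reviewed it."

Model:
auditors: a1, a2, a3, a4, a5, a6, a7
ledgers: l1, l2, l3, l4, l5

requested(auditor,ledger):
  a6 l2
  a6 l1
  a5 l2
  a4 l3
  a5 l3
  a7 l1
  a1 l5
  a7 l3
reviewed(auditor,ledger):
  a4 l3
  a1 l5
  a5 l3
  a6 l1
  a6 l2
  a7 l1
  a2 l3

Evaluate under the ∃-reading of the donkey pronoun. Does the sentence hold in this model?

True

"it" takes "a ledger" as antecedent — a donkey pronoun bound across the clause boundary.
Weak reading: every auditor a with some requested-ledger has at least one requested-ledger l such that reviewed(a,l).
Per auditor: a1:✓  a4:✓  a5:✓  a6:✓  a7:✓
Every auditor in the restrictor has a witness.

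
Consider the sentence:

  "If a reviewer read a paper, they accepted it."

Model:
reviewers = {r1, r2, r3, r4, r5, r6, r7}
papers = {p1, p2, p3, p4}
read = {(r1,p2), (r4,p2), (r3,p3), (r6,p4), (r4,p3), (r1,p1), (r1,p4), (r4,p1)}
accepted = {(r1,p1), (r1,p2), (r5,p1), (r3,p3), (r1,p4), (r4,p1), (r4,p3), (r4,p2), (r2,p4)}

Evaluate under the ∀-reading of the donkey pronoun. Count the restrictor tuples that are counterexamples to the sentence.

1

"it" takes "a paper" as antecedent — a donkey pronoun bound across the clause boundary.
Strong reading: for every (r,p) with read(r,p), accepted(r,p).
Restrictor pairs: (r1,p1) ✓  (r1,p2) ✓  (r1,p4) ✓  (r3,p3) ✓  (r4,p1) ✓  (r4,p2) ✓  (r4,p3) ✓  (r6,p4) ✗
Counterexamples (restrictor pairs failing the scope): 1.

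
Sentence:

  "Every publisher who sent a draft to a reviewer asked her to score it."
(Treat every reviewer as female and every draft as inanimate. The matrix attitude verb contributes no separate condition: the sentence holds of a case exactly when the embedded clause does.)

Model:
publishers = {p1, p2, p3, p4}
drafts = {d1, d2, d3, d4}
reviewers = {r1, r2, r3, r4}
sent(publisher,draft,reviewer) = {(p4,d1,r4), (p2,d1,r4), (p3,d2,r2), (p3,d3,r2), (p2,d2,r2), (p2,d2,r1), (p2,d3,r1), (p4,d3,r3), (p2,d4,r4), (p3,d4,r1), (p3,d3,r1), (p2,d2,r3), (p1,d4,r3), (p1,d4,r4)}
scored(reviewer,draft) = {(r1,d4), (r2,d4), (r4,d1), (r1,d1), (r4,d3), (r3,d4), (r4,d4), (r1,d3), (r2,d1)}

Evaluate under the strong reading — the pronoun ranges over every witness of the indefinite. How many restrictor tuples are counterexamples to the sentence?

6

"her" takes "a reviewer" as antecedent and "it" takes "a draft"; both are donkey pronouns co-varying with the restrictor.
Strong reading: for every (p,d,r) with sent(p,d,r), scored(r,d).
Restrictor triples: (p1,d4,r3)→scored(r3,d4) ✓  (p1,d4,r4)→scored(r4,d4) ✓  (p2,d1,r4)→scored(r4,d1) ✓  (p2,d2,r1)→scored(r1,d2) ✗  (p2,d2,r2)→scored(r2,d2) ✗  (p2,d2,r3)→scored(r3,d2) ✗  (p2,d3,r1)→scored(r1,d3) ✓  (p2,d4,r4)→scored(r4,d4) ✓  (p3,d2,r2)→scored(r2,d2) ✗  (p3,d3,r1)→scored(r1,d3) ✓  (p3,d3,r2)→scored(r2,d3) ✗  (p3,d4,r1)→scored(r1,d4) ✓  (p4,d1,r4)→scored(r4,d1) ✓  (p4,d3,r3)→scored(r3,d3) ✗
Counterexamples (restrictor triples failing the scope): 6.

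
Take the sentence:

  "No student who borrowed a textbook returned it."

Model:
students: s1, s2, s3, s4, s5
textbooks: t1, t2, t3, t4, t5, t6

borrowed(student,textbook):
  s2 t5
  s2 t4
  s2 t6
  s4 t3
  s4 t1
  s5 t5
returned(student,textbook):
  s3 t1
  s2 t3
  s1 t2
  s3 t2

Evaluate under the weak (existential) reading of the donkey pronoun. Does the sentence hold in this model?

"it" takes "a textbook" as antecedent — a donkey pronoun bound across the clause boundary.
Truth condition: for no (s,t) with borrowed(s,t) does returned(s,t) hold.
Restrictor pairs — does the scope hold? (s2,t4):fails  (s2,t5):fails  (s2,t6):fails  (s4,t1):fails  (s4,t3):fails  (s5,t5):fails
Scope holds for no restrictor pair, so the sentence is true.

True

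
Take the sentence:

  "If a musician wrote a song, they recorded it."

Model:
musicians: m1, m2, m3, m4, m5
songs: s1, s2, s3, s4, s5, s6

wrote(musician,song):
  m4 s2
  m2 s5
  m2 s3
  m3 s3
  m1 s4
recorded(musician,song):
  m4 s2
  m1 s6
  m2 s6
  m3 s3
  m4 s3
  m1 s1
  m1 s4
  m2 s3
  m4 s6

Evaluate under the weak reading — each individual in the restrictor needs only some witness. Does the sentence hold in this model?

True

"it" takes "a song" as antecedent — a donkey pronoun bound across the clause boundary.
Weak reading: every musician m with some wrote-song has at least one wrote-song s such that recorded(m,s).
Per musician: m1:✓  m2:✓  m3:✓  m4:✓
Every musician in the restrictor has a witness.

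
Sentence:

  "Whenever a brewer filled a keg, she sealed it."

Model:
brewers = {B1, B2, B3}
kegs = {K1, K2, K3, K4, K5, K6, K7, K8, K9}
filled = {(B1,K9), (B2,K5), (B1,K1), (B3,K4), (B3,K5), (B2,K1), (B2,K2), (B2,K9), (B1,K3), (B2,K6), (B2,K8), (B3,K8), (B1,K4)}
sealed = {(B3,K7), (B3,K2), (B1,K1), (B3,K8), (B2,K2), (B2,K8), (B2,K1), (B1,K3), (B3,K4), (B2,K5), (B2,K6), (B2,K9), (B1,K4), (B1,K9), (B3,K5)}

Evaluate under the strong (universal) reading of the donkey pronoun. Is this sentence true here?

"it" takes "a keg" as antecedent — a donkey pronoun bound across the clause boundary.
Strong reading: for every (b,k) with filled(b,k), sealed(b,k).
Restrictor pairs: (B1,K1) ✓  (B1,K3) ✓  (B1,K4) ✓  (B1,K9) ✓  (B2,K1) ✓  (B2,K2) ✓  (B2,K5) ✓  (B2,K6) ✓  (B2,K8) ✓  (B2,K9) ✓  (B3,K4) ✓  (B3,K5) ✓  (B3,K8) ✓
Every restrictor pair satisfies the scope.

True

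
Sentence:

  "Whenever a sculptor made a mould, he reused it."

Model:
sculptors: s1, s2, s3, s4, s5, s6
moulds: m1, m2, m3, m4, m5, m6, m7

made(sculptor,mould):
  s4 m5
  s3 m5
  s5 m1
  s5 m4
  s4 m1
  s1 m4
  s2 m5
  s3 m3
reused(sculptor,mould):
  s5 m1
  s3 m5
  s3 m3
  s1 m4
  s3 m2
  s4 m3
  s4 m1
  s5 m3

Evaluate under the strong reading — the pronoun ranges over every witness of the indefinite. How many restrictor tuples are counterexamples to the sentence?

3

"it" takes "a mould" as antecedent — a donkey pronoun bound across the clause boundary.
Strong reading: for every (s,m) with made(s,m), reused(s,m).
Restrictor pairs: (s1,m4) ✓  (s2,m5) ✗  (s3,m3) ✓  (s3,m5) ✓  (s4,m1) ✓  (s4,m5) ✗  (s5,m1) ✓  (s5,m4) ✗
Counterexamples (restrictor pairs failing the scope): 3.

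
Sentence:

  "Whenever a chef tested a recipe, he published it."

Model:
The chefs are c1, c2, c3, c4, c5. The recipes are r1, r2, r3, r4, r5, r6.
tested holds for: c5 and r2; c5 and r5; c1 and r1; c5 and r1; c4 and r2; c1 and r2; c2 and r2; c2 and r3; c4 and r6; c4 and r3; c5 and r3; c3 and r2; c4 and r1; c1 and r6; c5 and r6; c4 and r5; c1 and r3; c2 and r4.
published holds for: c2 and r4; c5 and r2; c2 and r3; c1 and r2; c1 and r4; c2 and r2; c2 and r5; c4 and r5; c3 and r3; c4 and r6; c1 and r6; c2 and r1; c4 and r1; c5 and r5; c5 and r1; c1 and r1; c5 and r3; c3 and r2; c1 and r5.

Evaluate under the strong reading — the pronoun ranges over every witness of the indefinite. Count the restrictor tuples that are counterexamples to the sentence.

4

"it" takes "a recipe" as antecedent — a donkey pronoun bound across the clause boundary.
Strong reading: for every (c,r) with tested(c,r), published(c,r).
Restrictor pairs: (c1,r1) ✓  (c1,r2) ✓  (c1,r3) ✗  (c1,r6) ✓  (c2,r2) ✓  (c2,r3) ✓  (c2,r4) ✓  (c3,r2) ✓  (c4,r1) ✓  (c4,r2) ✗  (c4,r3) ✗  (c4,r5) ✓  (c4,r6) ✓  (c5,r1) ✓  (c5,r2) ✓  (c5,r3) ✓  (c5,r5) ✓  (c5,r6) ✗
Counterexamples (restrictor pairs failing the scope): 4.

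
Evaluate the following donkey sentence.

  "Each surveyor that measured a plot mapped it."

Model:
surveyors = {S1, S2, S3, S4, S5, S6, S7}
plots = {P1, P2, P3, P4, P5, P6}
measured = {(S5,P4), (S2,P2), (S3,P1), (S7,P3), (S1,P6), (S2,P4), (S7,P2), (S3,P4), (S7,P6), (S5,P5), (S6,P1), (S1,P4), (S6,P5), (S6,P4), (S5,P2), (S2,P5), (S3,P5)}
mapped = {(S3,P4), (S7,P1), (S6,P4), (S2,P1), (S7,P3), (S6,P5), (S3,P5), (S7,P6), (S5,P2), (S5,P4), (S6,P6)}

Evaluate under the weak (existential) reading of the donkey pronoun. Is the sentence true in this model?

"it" takes "a plot" as antecedent — a donkey pronoun bound across the clause boundary.
Weak reading: every surveyor s with some measured-plot has at least one measured-plot p such that mapped(s,p).
Per surveyor: S1:✗  S2:✗  S3:✓  S5:✓  S6:✓  S7:✓
S1 has no witness among its measured-plots.

False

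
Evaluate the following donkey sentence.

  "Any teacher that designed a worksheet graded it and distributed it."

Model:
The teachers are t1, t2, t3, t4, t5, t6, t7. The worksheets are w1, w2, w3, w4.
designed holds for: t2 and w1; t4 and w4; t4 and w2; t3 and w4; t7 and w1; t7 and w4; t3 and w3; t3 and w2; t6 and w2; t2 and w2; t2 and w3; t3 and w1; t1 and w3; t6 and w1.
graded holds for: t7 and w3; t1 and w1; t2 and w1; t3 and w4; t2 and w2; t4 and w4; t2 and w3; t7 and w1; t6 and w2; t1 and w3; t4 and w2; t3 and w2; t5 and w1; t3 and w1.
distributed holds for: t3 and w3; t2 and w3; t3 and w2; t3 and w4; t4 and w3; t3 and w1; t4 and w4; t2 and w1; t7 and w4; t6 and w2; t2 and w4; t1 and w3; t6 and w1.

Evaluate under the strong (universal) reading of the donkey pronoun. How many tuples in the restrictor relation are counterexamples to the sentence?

"it" takes "a worksheet" as antecedent — a donkey pronoun bound across the clause boundary.
Strong reading: for every (t,w) with designed(t,w), graded(t,w) ∧ distributed(t,w).
Restrictor pairs: (t1,w3) ✓  (t2,w1) ✓  (t2,w2) ✗  (t2,w3) ✓  (t3,w1) ✓  (t3,w2) ✓  (t3,w3) ✗  (t3,w4) ✓  (t4,w2) ✗  (t4,w4) ✓  (t6,w1) ✗  (t6,w2) ✓  (t7,w1) ✗  (t7,w4) ✗
Counterexamples (restrictor pairs failing the scope): 6.

6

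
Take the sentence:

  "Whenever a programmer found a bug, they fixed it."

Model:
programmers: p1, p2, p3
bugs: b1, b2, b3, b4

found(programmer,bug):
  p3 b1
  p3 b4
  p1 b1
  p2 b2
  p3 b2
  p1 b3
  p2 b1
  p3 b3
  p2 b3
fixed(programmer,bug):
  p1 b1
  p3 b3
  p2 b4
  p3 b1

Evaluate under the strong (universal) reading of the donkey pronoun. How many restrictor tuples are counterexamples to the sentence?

"it" takes "a bug" as antecedent — a donkey pronoun bound across the clause boundary.
Strong reading: for every (p,b) with found(p,b), fixed(p,b).
Restrictor pairs: (p1,b1) ✓  (p1,b3) ✗  (p2,b1) ✗  (p2,b2) ✗  (p2,b3) ✗  (p3,b1) ✓  (p3,b2) ✗  (p3,b3) ✓  (p3,b4) ✗
Counterexamples (restrictor pairs failing the scope): 6.

6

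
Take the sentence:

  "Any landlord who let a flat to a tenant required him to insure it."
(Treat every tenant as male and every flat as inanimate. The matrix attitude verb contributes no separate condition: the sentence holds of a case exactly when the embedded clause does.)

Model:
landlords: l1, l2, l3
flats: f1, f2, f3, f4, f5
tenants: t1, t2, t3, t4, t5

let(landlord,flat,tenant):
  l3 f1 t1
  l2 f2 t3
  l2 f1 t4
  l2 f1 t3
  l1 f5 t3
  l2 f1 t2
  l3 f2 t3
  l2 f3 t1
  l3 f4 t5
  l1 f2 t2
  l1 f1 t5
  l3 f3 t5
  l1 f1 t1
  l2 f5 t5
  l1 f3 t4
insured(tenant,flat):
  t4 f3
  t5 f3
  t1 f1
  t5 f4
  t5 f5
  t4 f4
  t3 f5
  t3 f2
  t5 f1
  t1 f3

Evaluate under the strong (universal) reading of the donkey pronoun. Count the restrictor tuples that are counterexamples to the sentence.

"him" takes "a tenant" as antecedent and "it" takes "a flat"; both are donkey pronouns co-varying with the restrictor.
Strong reading: for every (l,f,t) with let(l,f,t), insured(t,f).
Restrictor triples: (l1,f1,t1)→insured(t1,f1) ✓  (l1,f1,t5)→insured(t5,f1) ✓  (l1,f2,t2)→insured(t2,f2) ✗  (l1,f3,t4)→insured(t4,f3) ✓  (l1,f5,t3)→insured(t3,f5) ✓  (l2,f1,t2)→insured(t2,f1) ✗  (l2,f1,t3)→insured(t3,f1) ✗  (l2,f1,t4)→insured(t4,f1) ✗  (l2,f2,t3)→insured(t3,f2) ✓  (l2,f3,t1)→insured(t1,f3) ✓  (l2,f5,t5)→insured(t5,f5) ✓  (l3,f1,t1)→insured(t1,f1) ✓  (l3,f2,t3)→insured(t3,f2) ✓  (l3,f3,t5)→insured(t5,f3) ✓  (l3,f4,t5)→insured(t5,f4) ✓
Counterexamples (restrictor triples failing the scope): 4.

4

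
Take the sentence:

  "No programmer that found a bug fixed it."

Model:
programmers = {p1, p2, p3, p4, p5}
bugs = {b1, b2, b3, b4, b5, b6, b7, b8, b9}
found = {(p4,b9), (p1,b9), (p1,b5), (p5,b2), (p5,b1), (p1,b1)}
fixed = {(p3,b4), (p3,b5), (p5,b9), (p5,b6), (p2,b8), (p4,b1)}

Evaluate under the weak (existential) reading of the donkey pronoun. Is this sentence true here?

"it" takes "a bug" as antecedent — a donkey pronoun bound across the clause boundary.
Truth condition: for no (p,b) with found(p,b) does fixed(p,b) hold.
Restrictor pairs — does the scope hold? (p1,b1):fails  (p1,b5):fails  (p1,b9):fails  (p4,b9):fails  (p5,b1):fails  (p5,b2):fails
Scope holds for no restrictor pair, so the sentence is true.

True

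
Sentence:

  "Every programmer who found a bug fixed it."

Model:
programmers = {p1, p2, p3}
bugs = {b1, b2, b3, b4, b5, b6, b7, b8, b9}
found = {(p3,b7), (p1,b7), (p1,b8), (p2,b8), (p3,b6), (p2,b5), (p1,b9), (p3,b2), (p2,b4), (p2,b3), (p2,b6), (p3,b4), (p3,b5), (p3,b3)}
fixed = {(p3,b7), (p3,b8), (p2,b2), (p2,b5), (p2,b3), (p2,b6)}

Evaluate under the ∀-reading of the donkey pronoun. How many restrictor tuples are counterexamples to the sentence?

10

"it" takes "a bug" as antecedent — a donkey pronoun bound across the clause boundary.
Strong reading: for every (p,b) with found(p,b), fixed(p,b).
Restrictor pairs: (p1,b7) ✗  (p1,b8) ✗  (p1,b9) ✗  (p2,b3) ✓  (p2,b4) ✗  (p2,b5) ✓  (p2,b6) ✓  (p2,b8) ✗  (p3,b2) ✗  (p3,b3) ✗  (p3,b4) ✗  (p3,b5) ✗  (p3,b6) ✗  (p3,b7) ✓
Counterexamples (restrictor pairs failing the scope): 10.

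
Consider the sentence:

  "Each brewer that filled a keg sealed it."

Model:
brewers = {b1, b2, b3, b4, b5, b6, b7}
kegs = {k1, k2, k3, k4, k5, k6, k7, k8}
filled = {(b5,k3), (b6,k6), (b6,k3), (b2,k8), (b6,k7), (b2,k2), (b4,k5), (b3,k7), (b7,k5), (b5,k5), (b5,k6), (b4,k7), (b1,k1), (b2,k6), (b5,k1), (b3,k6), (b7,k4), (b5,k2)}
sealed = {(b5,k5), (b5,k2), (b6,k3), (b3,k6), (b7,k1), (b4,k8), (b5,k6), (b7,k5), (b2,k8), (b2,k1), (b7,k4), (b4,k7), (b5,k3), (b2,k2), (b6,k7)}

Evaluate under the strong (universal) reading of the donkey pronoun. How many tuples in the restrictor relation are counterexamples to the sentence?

"it" takes "a keg" as antecedent — a donkey pronoun bound across the clause boundary.
Strong reading: for every (b,k) with filled(b,k), sealed(b,k).
Restrictor pairs: (b1,k1) ✗  (b2,k2) ✓  (b2,k6) ✗  (b2,k8) ✓  (b3,k6) ✓  (b3,k7) ✗  (b4,k5) ✗  (b4,k7) ✓  (b5,k1) ✗  (b5,k2) ✓  (b5,k3) ✓  (b5,k5) ✓  (b5,k6) ✓  (b6,k3) ✓  (b6,k6) ✗  (b6,k7) ✓  (b7,k4) ✓  (b7,k5) ✓
Counterexamples (restrictor pairs failing the scope): 6.

6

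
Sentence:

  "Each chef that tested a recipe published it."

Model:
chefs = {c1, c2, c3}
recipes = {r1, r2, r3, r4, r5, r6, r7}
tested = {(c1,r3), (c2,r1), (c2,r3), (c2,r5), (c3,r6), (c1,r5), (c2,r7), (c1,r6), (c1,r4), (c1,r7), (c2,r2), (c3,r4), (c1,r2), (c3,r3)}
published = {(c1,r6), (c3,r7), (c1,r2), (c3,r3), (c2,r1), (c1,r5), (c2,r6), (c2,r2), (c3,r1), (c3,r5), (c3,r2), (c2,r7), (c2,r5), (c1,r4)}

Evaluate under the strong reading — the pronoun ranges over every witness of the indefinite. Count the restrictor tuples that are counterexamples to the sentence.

"it" takes "a recipe" as antecedent — a donkey pronoun bound across the clause boundary.
Strong reading: for every (c,r) with tested(c,r), published(c,r).
Restrictor pairs: (c1,r2) ✓  (c1,r3) ✗  (c1,r4) ✓  (c1,r5) ✓  (c1,r6) ✓  (c1,r7) ✗  (c2,r1) ✓  (c2,r2) ✓  (c2,r3) ✗  (c2,r5) ✓  (c2,r7) ✓  (c3,r3) ✓  (c3,r4) ✗  (c3,r6) ✗
Counterexamples (restrictor pairs failing the scope): 5.

5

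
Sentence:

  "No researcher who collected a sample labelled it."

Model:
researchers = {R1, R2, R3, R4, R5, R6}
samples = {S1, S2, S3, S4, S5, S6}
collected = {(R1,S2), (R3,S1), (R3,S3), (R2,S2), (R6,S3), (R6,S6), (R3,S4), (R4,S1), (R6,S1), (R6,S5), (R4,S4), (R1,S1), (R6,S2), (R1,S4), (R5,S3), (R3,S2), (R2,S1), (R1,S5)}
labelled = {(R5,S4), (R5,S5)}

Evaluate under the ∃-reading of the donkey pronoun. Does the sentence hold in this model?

True

"it" takes "a sample" as antecedent — a donkey pronoun bound across the clause boundary.
Truth condition: for no (r,s) with collected(r,s) does labelled(r,s) hold.
Restrictor pairs — does the scope hold? (R1,S1):fails  (R1,S2):fails  (R1,S4):fails  (R1,S5):fails  (R2,S1):fails  (R2,S2):fails  (R3,S1):fails  (R3,S2):fails  (R3,S3):fails  (R3,S4):fails  (R4,S1):fails  (R4,S4):fails  (R5,S3):fails  (R6,S1):fails  (R6,S2):fails  (R6,S3):fails  (R6,S5):fails  (R6,S6):fails
Scope holds for no restrictor pair, so the sentence is true.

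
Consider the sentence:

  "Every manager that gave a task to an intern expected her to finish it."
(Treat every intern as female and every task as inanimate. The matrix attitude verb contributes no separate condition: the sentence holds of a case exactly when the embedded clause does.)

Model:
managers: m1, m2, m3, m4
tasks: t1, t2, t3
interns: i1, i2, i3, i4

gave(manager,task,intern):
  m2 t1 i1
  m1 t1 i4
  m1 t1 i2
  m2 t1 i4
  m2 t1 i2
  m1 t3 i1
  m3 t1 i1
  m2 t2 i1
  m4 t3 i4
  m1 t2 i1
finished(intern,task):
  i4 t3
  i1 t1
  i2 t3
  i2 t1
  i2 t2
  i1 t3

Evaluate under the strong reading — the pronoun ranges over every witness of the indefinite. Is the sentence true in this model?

"her" takes "an intern" as antecedent and "it" takes "a task"; both are donkey pronouns co-varying with the restrictor.
Strong reading: for every (m,t,i) with gave(m,t,i), finished(i,t).
Restrictor triples: (m1,t1,i2)→finished(i2,t1) ✓  (m1,t1,i4)→finished(i4,t1) ✗  (m1,t2,i1)→finished(i1,t2) ✗  (m1,t3,i1)→finished(i1,t3) ✓  (m2,t1,i1)→finished(i1,t1) ✓  (m2,t1,i2)→finished(i2,t1) ✓  (m2,t1,i4)→finished(i4,t1) ✗  (m2,t2,i1)→finished(i1,t2) ✗  (m3,t1,i1)→finished(i1,t1) ✓  (m4,t3,i4)→finished(i4,t3) ✓
Counterexample: (m1,t1,i4) — finished(i4,t1) does not hold.

False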